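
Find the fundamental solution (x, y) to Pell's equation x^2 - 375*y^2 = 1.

(x, y) = (15124, 781)

First expand sqrt(375) as a continued fraction. With x_i = (sqrt(375) + m_i)/d_i and (m_0, d_0) = (0, 1): a_0 = floor(sqrt(375)) = 19, since 19^2 = 361 <= 375 < 400 = 20^2.
Iterate m_{i+1} = d_i*a_i - m_i, d_{i+1} = (375 - m_{i+1}^2)/d_i, a_{i+1} = floor((a_0 + m_{i+1})/d_{i+1}):
  m_1 = 1*19 - 0 = 19, d_1 = (375 - 19^2)/1 = 14/1 = 14, a_1 = floor((19 + 19)/14) = 2.
  m_2 = 14*2 - 19 = 9, d_2 = (375 - 9^2)/14 = 294/14 = 21, a_2 = floor((19 + 9)/21) = 1.
  m_3 = 21*1 - 9 = 12, d_3 = (375 - 12^2)/21 = 231/21 = 11, a_3 = floor((19 + 12)/11) = 2.
  m_4 = 11*2 - 12 = 10, d_4 = (375 - 10^2)/11 = 275/11 = 25, a_4 = floor((19 + 10)/25) = 1.
  m_5 = 25*1 - 10 = 15, d_5 = (375 - 15^2)/25 = 150/25 = 6, a_5 = floor((19 + 15)/6) = 5.
  m_6 = 6*5 - 15 = 15, d_6 = (375 - 15^2)/6 = 150/6 = 25, a_6 = floor((19 + 15)/25) = 1.
  m_7 = 25*1 - 15 = 10, d_7 = (375 - 10^2)/25 = 275/25 = 11, a_7 = floor((19 + 10)/11) = 2.
  m_8 = 11*2 - 10 = 12, d_8 = (375 - 12^2)/11 = 231/11 = 21, a_8 = floor((19 + 12)/21) = 1.
  m_9 = 21*1 - 12 = 9, d_9 = (375 - 9^2)/21 = 294/21 = 14, a_9 = floor((19 + 9)/14) = 2.
  m_10 = 14*2 - 9 = 19, d_10 = (375 - 19^2)/14 = 14/14 = 1, a_10 = floor((19 + 19)/1) = 38.
  m_11 = 1*38 - 19 = 19, d_11 = (375 - 19^2)/1 = 14/1 = 14: (m_11, d_11) = (m_1, d_1) = (19, 14), so from here the quotients repeat a_1, ..., a_10; the period length is 10.
So sqrt(375) = [19; (2, 1, 2, 1, 5, 1, 2, 1, 2, 38)] with period length k = 10.
k is even, so the fundamental solution of x^2 - 375y^2 = 1 is (p_{k-1}, q_{k-1}) = (p_9, q_9); compute convergents through index 9.
Convergents (p_i = a_i*p_{i-1} + p_{i-2}, q_i = a_i*q_{i-1} + q_{i-2} with p_{-2}=0, p_{-1}=1, q_{-2}=1, q_{-1}=0):
  i=0: a_0=19, p_0 = 19*1 + 0 = 19, q_0 = 19*0 + 1 = 1.
  i=1: a_1=2, p_1 = 2*19 + 1 = 39, q_1 = 2*1 + 0 = 2.
  i=2: a_2=1, p_2 = 1*39 + 19 = 58, q_2 = 1*2 + 1 = 3.
  i=3: a_3=2, p_3 = 2*58 + 39 = 155, q_3 = 2*3 + 2 = 8.
  i=4: a_4=1, p_4 = 1*155 + 58 = 213, q_4 = 1*8 + 3 = 11.
  i=5: a_5=5, p_5 = 5*213 + 155 = 1220, q_5 = 5*11 + 8 = 63.
  i=6: a_6=1, p_6 = 1*1220 + 213 = 1433, q_6 = 1*63 + 11 = 74.
  i=7: a_7=2, p_7 = 2*1433 + 1220 = 4086, q_7 = 2*74 + 63 = 211.
  i=8: a_8=1, p_8 = 1*4086 + 1433 = 5519, q_8 = 1*211 + 74 = 285.
  i=9: a_9=2, p_9 = 2*5519 + 4086 = 15124, q_9 = 2*285 + 211 = 781.
Check: 15124^2 - 375*781^2 = 228735376 - 228735375 = 1, so (x, y) = (15124, 781) solves the equation, and by the theorem it is the least positive solution.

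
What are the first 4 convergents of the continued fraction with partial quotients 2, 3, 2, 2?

2/1, 7/3, 16/7, 39/17

Using the convergent recurrence p_i = a_i*p_{i-1} + p_{i-2}, q_i = a_i*q_{i-1} + q_{i-2} with p_{-2}=0, p_{-1}=1, q_{-2}=1, q_{-1}=0:
  i=0: a_0=2, p_0 = 2*1 + 0 = 2, q_0 = 2*0 + 1 = 1.
  i=1: a_1=3, p_1 = 3*2 + 1 = 7, q_1 = 3*1 + 0 = 3.
  i=2: a_2=2, p_2 = 2*7 + 2 = 16, q_2 = 2*3 + 1 = 7.
  i=3: a_3=2, p_3 = 2*16 + 7 = 39, q_3 = 2*7 + 3 = 17.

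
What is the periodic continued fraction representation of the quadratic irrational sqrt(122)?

Write x_i = (sqrt(122) + m_i)/d_i with (m_0, d_0) = (0, 1). a_0 = floor(sqrt(122)) = 11, since 11^2 = 121 <= 122 < 144 = 12^2.
Iterate m_{i+1} = d_i*a_i - m_i, d_{i+1} = (122 - m_{i+1}^2)/d_i, a_{i+1} = floor((a_0 + m_{i+1})/d_{i+1}):
  m_1 = 1*11 - 0 = 11, d_1 = (122 - 11^2)/1 = 1/1 = 1, a_1 = floor((11 + 11)/1) = 22.
  m_2 = 1*22 - 11 = 11, d_2 = (122 - 11^2)/1 = 1/1 = 1: (m_2, d_2) = (m_1, d_1) = (11, 1), so from here the quotient a_1 repeats; the period length is 1.
Hence the expansion of sqrt(122) is a_0 = 11 followed by the repeating block 22 (period 1).

[11; (22)]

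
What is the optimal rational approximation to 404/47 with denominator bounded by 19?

43/5

Expand x = 404/47 as a continued fraction with the Euclidean algorithm:
  404 = 8*47 + 28, so a_0 = 8.
  47 = 1*28 + 19, so a_1 = 1.
  28 = 1*19 + 9, so a_2 = 1.
  19 = 2*9 + 1, so a_3 = 2.
  9 = 9*1 + 0, so a_4 = 9.
so x = [8; 1, 1, 2, 9].
Convergents (p_i = a_i*p_{i-1} + p_{i-2}, q_i = a_i*q_{i-1} + q_{i-2} with p_{-2}=0, p_{-1}=1, q_{-2}=1, q_{-1}=0), until the denominator exceeds 19:
  i=0: a_0=8, p_0 = 8*1 + 0 = 8, q_0 = 8*0 + 1 = 1.
  i=1: a_1=1, p_1 = 1*8 + 1 = 9, q_1 = 1*1 + 0 = 1.
  i=2: a_2=1, p_2 = 1*9 + 8 = 17, q_2 = 1*1 + 1 = 2.
  i=3: a_3=2, p_3 = 2*17 + 9 = 43, q_3 = 2*2 + 1 = 5.
  i=4: a_4=9, p_4 = 9*43 + 17 = 404, q_4 = 9*5 + 2 = 47.
q_4 = 47 > 19, so the last convergent with denominator <= 19 is p_3/q_3 = 43/5.
The closest fraction with denominator <= 19 is either p_3/q_3 or the intermediate fraction (k*p_3 + p_2)/(k*q_3 + q_2) with the largest k >= 1 whose denominator stays <= 19; these approach x as k grows, and every other convergent or intermediate fraction in range is farther away.
Largest k: floor((19 - q_2)/q_3) = floor((19 - 2)/5) = 3.
That gives (3*43 + 17)/(3*5 + 2) = 146/17.
Compare the errors: |x - 43/5| = |404*5 - 43*47|/(47*5) = 1/235, and |x - 146/17| = |404*17 - 146*47|/(47*17) = 6/799.
Cross-multiplying, 1*799 = 799 < 1410 = 6*235, so 1/235 is smaller: the convergent 43/5 is closer to x than 146/17.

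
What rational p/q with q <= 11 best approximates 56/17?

33/10

Expand x = 56/17 as a continued fraction with the Euclidean algorithm:
  56 = 3*17 + 5, so a_0 = 3.
  17 = 3*5 + 2, so a_1 = 3.
  5 = 2*2 + 1, so a_2 = 2.
  2 = 2*1 + 0, so a_3 = 2.
so x = [3; 3, 2, 2].
Convergents (p_i = a_i*p_{i-1} + p_{i-2}, q_i = a_i*q_{i-1} + q_{i-2} with p_{-2}=0, p_{-1}=1, q_{-2}=1, q_{-1}=0), until the denominator exceeds 11:
  i=0: a_0=3, p_0 = 3*1 + 0 = 3, q_0 = 3*0 + 1 = 1.
  i=1: a_1=3, p_1 = 3*3 + 1 = 10, q_1 = 3*1 + 0 = 3.
  i=2: a_2=2, p_2 = 2*10 + 3 = 23, q_2 = 2*3 + 1 = 7.
  i=3: a_3=2, p_3 = 2*23 + 10 = 56, q_3 = 2*7 + 3 = 17.
q_3 = 17 > 11, so the last convergent with denominator <= 11 is p_2/q_2 = 23/7.
The closest fraction with denominator <= 11 is either p_2/q_2 or the intermediate fraction (k*p_2 + p_1)/(k*q_2 + q_1) with the largest k >= 1 whose denominator stays <= 11; these approach x as k grows, and every other convergent or intermediate fraction in range is farther away.
Largest k: floor((11 - q_1)/q_2) = floor((11 - 3)/7) = 1.
That gives (1*23 + 10)/(1*7 + 3) = 33/10.
Compare the errors: |x - 23/7| = |56*7 - 23*17|/(17*7) = 1/119, and |x - 33/10| = |56*10 - 33*17|/(17*10) = 1/170.
Cross-multiplying, 1*119 = 119 < 170 = 1*170, so 1/170 is smaller: the intermediate fraction 33/10 is closer to x than 23/7.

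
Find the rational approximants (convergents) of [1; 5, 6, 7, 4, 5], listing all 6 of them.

Using the convergent recurrence p_i = a_i*p_{i-1} + p_{i-2}, q_i = a_i*q_{i-1} + q_{i-2} with p_{-2}=0, p_{-1}=1, q_{-2}=1, q_{-1}=0:
  i=0: a_0=1, p_0 = 1*1 + 0 = 1, q_0 = 1*0 + 1 = 1.
  i=1: a_1=5, p_1 = 5*1 + 1 = 6, q_1 = 5*1 + 0 = 5.
  i=2: a_2=6, p_2 = 6*6 + 1 = 37, q_2 = 6*5 + 1 = 31.
  i=3: a_3=7, p_3 = 7*37 + 6 = 265, q_3 = 7*31 + 5 = 222.
  i=4: a_4=4, p_4 = 4*265 + 37 = 1097, q_4 = 4*222 + 31 = 919.
  i=5: a_5=5, p_5 = 5*1097 + 265 = 5750, q_5 = 5*919 + 222 = 4817.

1/1, 6/5, 37/31, 265/222, 1097/919, 5750/4817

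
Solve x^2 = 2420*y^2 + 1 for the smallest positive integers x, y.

First expand sqrt(2420) as a continued fraction. With x_i = (sqrt(2420) + m_i)/d_i and (m_0, d_0) = (0, 1): a_0 = floor(sqrt(2420)) = 49, since 49^2 = 2401 <= 2420 < 2500 = 50^2.
Iterate m_{i+1} = d_i*a_i - m_i, d_{i+1} = (2420 - m_{i+1}^2)/d_i, a_{i+1} = floor((a_0 + m_{i+1})/d_{i+1}):
  m_1 = 1*49 - 0 = 49, d_1 = (2420 - 49^2)/1 = 19/1 = 19, a_1 = floor((49 + 49)/19) = 5.
  m_2 = 19*5 - 49 = 46, d_2 = (2420 - 46^2)/19 = 304/19 = 16, a_2 = floor((49 + 46)/16) = 5.
  m_3 = 16*5 - 46 = 34, d_3 = (2420 - 34^2)/16 = 1264/16 = 79, a_3 = floor((49 + 34)/79) = 1.
  m_4 = 79*1 - 34 = 45, d_4 = (2420 - 45^2)/79 = 395/79 = 5, a_4 = floor((49 + 45)/5) = 18.
  m_5 = 5*18 - 45 = 45, d_5 = (2420 - 45^2)/5 = 395/5 = 79, a_5 = floor((49 + 45)/79) = 1.
  m_6 = 79*1 - 45 = 34, d_6 = (2420 - 34^2)/79 = 1264/79 = 16, a_6 = floor((49 + 34)/16) = 5.
  m_7 = 16*5 - 34 = 46, d_7 = (2420 - 46^2)/16 = 304/16 = 19, a_7 = floor((49 + 46)/19) = 5.
  m_8 = 19*5 - 46 = 49, d_8 = (2420 - 49^2)/19 = 19/19 = 1, a_8 = floor((49 + 49)/1) = 98.
  m_9 = 1*98 - 49 = 49, d_9 = (2420 - 49^2)/1 = 19/1 = 19: (m_9, d_9) = (m_1, d_1) = (49, 19), so from here the quotients repeat a_1, ..., a_8; the period length is 8.
So sqrt(2420) = [49; (5, 5, 1, 18, 1, 5, 5, 98)] with period length k = 8.
k is even, so the fundamental solution of x^2 - 2420y^2 = 1 is (p_{k-1}, q_{k-1}) = (p_7, q_7); compute convergents through index 7.
Convergents (p_i = a_i*p_{i-1} + p_{i-2}, q_i = a_i*q_{i-1} + q_{i-2} with p_{-2}=0, p_{-1}=1, q_{-2}=1, q_{-1}=0):
  i=0: a_0=49, p_0 = 49*1 + 0 = 49, q_0 = 49*0 + 1 = 1.
  i=1: a_1=5, p_1 = 5*49 + 1 = 246, q_1 = 5*1 + 0 = 5.
  i=2: a_2=5, p_2 = 5*246 + 49 = 1279, q_2 = 5*5 + 1 = 26.
  i=3: a_3=1, p_3 = 1*1279 + 246 = 1525, q_3 = 1*26 + 5 = 31.
  i=4: a_4=18, p_4 = 18*1525 + 1279 = 28729, q_4 = 18*31 + 26 = 584.
  i=5: a_5=1, p_5 = 1*28729 + 1525 = 30254, q_5 = 1*584 + 31 = 615.
  i=6: a_6=5, p_6 = 5*30254 + 28729 = 179999, q_6 = 5*615 + 584 = 3659.
  i=7: a_7=5, p_7 = 5*179999 + 30254 = 930249, q_7 = 5*3659 + 615 = 18910.
Check: 930249^2 - 2420*18910^2 = 865363202001 - 865363202000 = 1, so (x, y) = (930249, 18910) solves the equation, and by the theorem it is the least positive solution.

(x, y) = (930249, 18910)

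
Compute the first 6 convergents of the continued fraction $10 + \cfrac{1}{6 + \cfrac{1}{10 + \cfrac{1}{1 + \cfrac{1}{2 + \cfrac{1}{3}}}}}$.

Using the convergent recurrence p_i = a_i*p_{i-1} + p_{i-2}, q_i = a_i*q_{i-1} + q_{i-2} with p_{-2}=0, p_{-1}=1, q_{-2}=1, q_{-1}=0:
  i=0: a_0=10, p_0 = 10*1 + 0 = 10, q_0 = 10*0 + 1 = 1.
  i=1: a_1=6, p_1 = 6*10 + 1 = 61, q_1 = 6*1 + 0 = 6.
  i=2: a_2=10, p_2 = 10*61 + 10 = 620, q_2 = 10*6 + 1 = 61.
  i=3: a_3=1, p_3 = 1*620 + 61 = 681, q_3 = 1*61 + 6 = 67.
  i=4: a_4=2, p_4 = 2*681 + 620 = 1982, q_4 = 2*67 + 61 = 195.
  i=5: a_5=3, p_5 = 3*1982 + 681 = 6627, q_5 = 3*195 + 67 = 652.

10/1, 61/6, 620/61, 681/67, 1982/195, 6627/652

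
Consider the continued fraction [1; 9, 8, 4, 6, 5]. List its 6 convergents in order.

Using the convergent recurrence p_i = a_i*p_{i-1} + p_{i-2}, q_i = a_i*q_{i-1} + q_{i-2} with p_{-2}=0, p_{-1}=1, q_{-2}=1, q_{-1}=0:
  i=0: a_0=1, p_0 = 1*1 + 0 = 1, q_0 = 1*0 + 1 = 1.
  i=1: a_1=9, p_1 = 9*1 + 1 = 10, q_1 = 9*1 + 0 = 9.
  i=2: a_2=8, p_2 = 8*10 + 1 = 81, q_2 = 8*9 + 1 = 73.
  i=3: a_3=4, p_3 = 4*81 + 10 = 334, q_3 = 4*73 + 9 = 301.
  i=4: a_4=6, p_4 = 6*334 + 81 = 2085, q_4 = 6*301 + 73 = 1879.
  i=5: a_5=5, p_5 = 5*2085 + 334 = 10759, q_5 = 5*1879 + 301 = 9696.

1/1, 10/9, 81/73, 334/301, 2085/1879, 10759/9696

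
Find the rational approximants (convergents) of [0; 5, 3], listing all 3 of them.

Using the convergent recurrence p_i = a_i*p_{i-1} + p_{i-2}, q_i = a_i*q_{i-1} + q_{i-2} with p_{-2}=0, p_{-1}=1, q_{-2}=1, q_{-1}=0:
  i=0: a_0=0, p_0 = 0*1 + 0 = 0, q_0 = 0*0 + 1 = 1.
  i=1: a_1=5, p_1 = 5*0 + 1 = 1, q_1 = 5*1 + 0 = 5.
  i=2: a_2=3, p_2 = 3*1 + 0 = 3, q_2 = 3*5 + 1 = 16.

0/1, 1/5, 3/16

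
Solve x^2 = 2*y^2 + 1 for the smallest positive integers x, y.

(x, y) = (3, 2)

First expand sqrt(2) as a continued fraction. With x_i = (sqrt(2) + m_i)/d_i and (m_0, d_0) = (0, 1): a_0 = floor(sqrt(2)) = 1, since 1^2 = 1 <= 2 < 4 = 2^2.
Iterate m_{i+1} = d_i*a_i - m_i, d_{i+1} = (2 - m_{i+1}^2)/d_i, a_{i+1} = floor((a_0 + m_{i+1})/d_{i+1}):
  m_1 = 1*1 - 0 = 1, d_1 = (2 - 1^2)/1 = 1/1 = 1, a_1 = floor((1 + 1)/1) = 2.
  m_2 = 1*2 - 1 = 1, d_2 = (2 - 1^2)/1 = 1/1 = 1: (m_2, d_2) = (m_1, d_1) = (1, 1), so from here the quotient a_1 repeats; the period length is 1.
So sqrt(2) = [1; (2)] with period length k = 1.
k is odd, so (p_{k-1}, q_{k-1}) only solves x^2 - 2y^2 = -1 and the fundamental solution of x^2 - 2y^2 = 1 is (p_{2k-1}, q_{2k-1}) = (p_1, q_1); compute convergents through index 1, running through the period twice.
Convergents (p_i = a_i*p_{i-1} + p_{i-2}, q_i = a_i*q_{i-1} + q_{i-2} with p_{-2}=0, p_{-1}=1, q_{-2}=1, q_{-1}=0):
  i=0: a_0=1, p_0 = 1*1 + 0 = 1, q_0 = 1*0 + 1 = 1.
  i=1: a_1=2, p_1 = 2*1 + 1 = 3, q_1 = 2*1 + 0 = 2.
Indeed p_0^2 - 2*q_0^2 = 1 - 2 = -1, not +1.
Check: 3^2 - 2*2^2 = 9 - 8 = 1, so (x, y) = (3, 2) solves the equation, and by the theorem it is the least positive solution.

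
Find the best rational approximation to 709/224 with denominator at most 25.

Expand x = 709/224 as a continued fraction with the Euclidean algorithm:
  709 = 3*224 + 37, so a_0 = 3.
  224 = 6*37 + 2, so a_1 = 6.
  37 = 18*2 + 1, so a_2 = 18.
  2 = 2*1 + 0, so a_3 = 2.
so x = [3; 6, 18, 2].
Convergents (p_i = a_i*p_{i-1} + p_{i-2}, q_i = a_i*q_{i-1} + q_{i-2} with p_{-2}=0, p_{-1}=1, q_{-2}=1, q_{-1}=0), until the denominator exceeds 25:
  i=0: a_0=3, p_0 = 3*1 + 0 = 3, q_0 = 3*0 + 1 = 1.
  i=1: a_1=6, p_1 = 6*3 + 1 = 19, q_1 = 6*1 + 0 = 6.
  i=2: a_2=18, p_2 = 18*19 + 3 = 345, q_2 = 18*6 + 1 = 109.
q_2 = 109 > 25, so the last convergent with denominator <= 25 is p_1/q_1 = 19/6.
The closest fraction with denominator <= 25 is either p_1/q_1 or the intermediate fraction (k*p_1 + p_0)/(k*q_1 + q_0) with the largest k >= 1 whose denominator stays <= 25; these approach x as k grows, and every other convergent or intermediate fraction in range is farther away.
Largest k: floor((25 - q_0)/q_1) = floor((25 - 1)/6) = 4.
That gives (4*19 + 3)/(4*6 + 1) = 79/25.
Compare the errors: |x - 19/6| = |709*6 - 19*224|/(224*6) = 2/1344, and |x - 79/25| = |709*25 - 79*224|/(224*25) = 29/5600.
Cross-multiplying, 2*5600 = 11200 < 38976 = 29*1344, so 2/1344 is smaller: the convergent 19/6 is closer to x than 79/25.

19/6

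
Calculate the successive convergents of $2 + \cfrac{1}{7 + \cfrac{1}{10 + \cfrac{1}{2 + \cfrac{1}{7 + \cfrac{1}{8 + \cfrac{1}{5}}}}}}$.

Using the convergent recurrence p_i = a_i*p_{i-1} + p_{i-2}, q_i = a_i*q_{i-1} + q_{i-2} with p_{-2}=0, p_{-1}=1, q_{-2}=1, q_{-1}=0:
  i=0: a_0=2, p_0 = 2*1 + 0 = 2, q_0 = 2*0 + 1 = 1.
  i=1: a_1=7, p_1 = 7*2 + 1 = 15, q_1 = 7*1 + 0 = 7.
  i=2: a_2=10, p_2 = 10*15 + 2 = 152, q_2 = 10*7 + 1 = 71.
  i=3: a_3=2, p_3 = 2*152 + 15 = 319, q_3 = 2*71 + 7 = 149.
  i=4: a_4=7, p_4 = 7*319 + 152 = 2385, q_4 = 7*149 + 71 = 1114.
  i=5: a_5=8, p_5 = 8*2385 + 319 = 19399, q_5 = 8*1114 + 149 = 9061.
  i=6: a_6=5, p_6 = 5*19399 + 2385 = 99380, q_6 = 5*9061 + 1114 = 46419.

2/1, 15/7, 152/71, 319/149, 2385/1114, 19399/9061, 99380/46419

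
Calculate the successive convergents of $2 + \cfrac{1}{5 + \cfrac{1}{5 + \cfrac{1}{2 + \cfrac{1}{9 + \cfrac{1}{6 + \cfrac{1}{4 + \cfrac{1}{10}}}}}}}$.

Using the convergent recurrence p_i = a_i*p_{i-1} + p_{i-2}, q_i = a_i*q_{i-1} + q_{i-2} with p_{-2}=0, p_{-1}=1, q_{-2}=1, q_{-1}=0:
  i=0: a_0=2, p_0 = 2*1 + 0 = 2, q_0 = 2*0 + 1 = 1.
  i=1: a_1=5, p_1 = 5*2 + 1 = 11, q_1 = 5*1 + 0 = 5.
  i=2: a_2=5, p_2 = 5*11 + 2 = 57, q_2 = 5*5 + 1 = 26.
  i=3: a_3=2, p_3 = 2*57 + 11 = 125, q_3 = 2*26 + 5 = 57.
  i=4: a_4=9, p_4 = 9*125 + 57 = 1182, q_4 = 9*57 + 26 = 539.
  i=5: a_5=6, p_5 = 6*1182 + 125 = 7217, q_5 = 6*539 + 57 = 3291.
  i=6: a_6=4, p_6 = 4*7217 + 1182 = 30050, q_6 = 4*3291 + 539 = 13703.
  i=7: a_7=10, p_7 = 10*30050 + 7217 = 307717, q_7 = 10*13703 + 3291 = 140321.

2/1, 11/5, 57/26, 125/57, 1182/539, 7217/3291, 30050/13703, 307717/140321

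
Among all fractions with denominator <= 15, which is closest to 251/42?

Expand x = 251/42 as a continued fraction with the Euclidean algorithm:
  251 = 5*42 + 41, so a_0 = 5.
  42 = 1*41 + 1, so a_1 = 1.
  41 = 41*1 + 0, so a_2 = 41.
so x = [5; 1, 41].
Convergents (p_i = a_i*p_{i-1} + p_{i-2}, q_i = a_i*q_{i-1} + q_{i-2} with p_{-2}=0, p_{-1}=1, q_{-2}=1, q_{-1}=0), until the denominator exceeds 15:
  i=0: a_0=5, p_0 = 5*1 + 0 = 5, q_0 = 5*0 + 1 = 1.
  i=1: a_1=1, p_1 = 1*5 + 1 = 6, q_1 = 1*1 + 0 = 1.
  i=2: a_2=41, p_2 = 41*6 + 5 = 251, q_2 = 41*1 + 1 = 42.
q_2 = 42 > 15, so the last convergent with denominator <= 15 is p_1/q_1 = 6/1.
The closest fraction with denominator <= 15 is either p_1/q_1 or the intermediate fraction (k*p_1 + p_0)/(k*q_1 + q_0) with the largest k >= 1 whose denominator stays <= 15; these approach x as k grows, and every other convergent or intermediate fraction in range is farther away.
Largest k: floor((15 - q_0)/q_1) = floor((15 - 1)/1) = 14.
That gives (14*6 + 5)/(14*1 + 1) = 89/15.
Compare the errors: |x - 6/1| = |251*1 - 6*42|/(42*1) = 1/42, and |x - 89/15| = |251*15 - 89*42|/(42*15) = 27/630.
Cross-multiplying, 1*630 = 630 < 1134 = 27*42, so 1/42 is smaller: the convergent 6/1 is closer to x than 89/15.

6/1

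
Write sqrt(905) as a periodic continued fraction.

Write x_i = (sqrt(905) + m_i)/d_i with (m_0, d_0) = (0, 1). a_0 = floor(sqrt(905)) = 30, since 30^2 = 900 <= 905 < 961 = 31^2.
Iterate m_{i+1} = d_i*a_i - m_i, d_{i+1} = (905 - m_{i+1}^2)/d_i, a_{i+1} = floor((a_0 + m_{i+1})/d_{i+1}):
  m_1 = 1*30 - 0 = 30, d_1 = (905 - 30^2)/1 = 5/1 = 5, a_1 = floor((30 + 30)/5) = 12.
  m_2 = 5*12 - 30 = 30, d_2 = (905 - 30^2)/5 = 5/5 = 1, a_2 = floor((30 + 30)/1) = 60.
  m_3 = 1*60 - 30 = 30, d_3 = (905 - 30^2)/1 = 5/1 = 5: (m_3, d_3) = (m_1, d_1) = (30, 5), so from here the quotients repeat a_1, a_2; the period length is 2.
Hence the expansion of sqrt(905) is a_0 = 30 followed by the repeating block 12, 60 (period 2).

[30; (12, 60)]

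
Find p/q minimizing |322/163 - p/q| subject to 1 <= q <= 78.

Expand x = 322/163 as a continued fraction with the Euclidean algorithm:
  322 = 1*163 + 159, so a_0 = 1.
  163 = 1*159 + 4, so a_1 = 1.
  159 = 39*4 + 3, so a_2 = 39.
  4 = 1*3 + 1, so a_3 = 1.
  3 = 3*1 + 0, so a_4 = 3.
so x = [1; 1, 39, 1, 3].
Convergents (p_i = a_i*p_{i-1} + p_{i-2}, q_i = a_i*q_{i-1} + q_{i-2} with p_{-2}=0, p_{-1}=1, q_{-2}=1, q_{-1}=0), until the denominator exceeds 78:
  i=0: a_0=1, p_0 = 1*1 + 0 = 1, q_0 = 1*0 + 1 = 1.
  i=1: a_1=1, p_1 = 1*1 + 1 = 2, q_1 = 1*1 + 0 = 1.
  i=2: a_2=39, p_2 = 39*2 + 1 = 79, q_2 = 39*1 + 1 = 40.
  i=3: a_3=1, p_3 = 1*79 + 2 = 81, q_3 = 1*40 + 1 = 41.
  i=4: a_4=3, p_4 = 3*81 + 79 = 322, q_4 = 3*41 + 40 = 163.
q_4 = 163 > 78, so the last convergent with denominator <= 78 is p_3/q_3 = 81/41.
The closest fraction with denominator <= 78 is either p_3/q_3 or the intermediate fraction (k*p_3 + p_2)/(k*q_3 + q_2) with the largest k >= 1 whose denominator stays <= 78; these approach x as k grows, and every other convergent or intermediate fraction in range is farther away.
Largest k: floor((78 - q_2)/q_3) = floor((78 - 40)/41) = 0.
Since k = 0, no intermediate fraction beyond p_3/q_3 has denominator <= 78, so the convergent 81/41 is the closest (its error is |322*41 - 81*163|/(163*41) = 1/6683).

81/41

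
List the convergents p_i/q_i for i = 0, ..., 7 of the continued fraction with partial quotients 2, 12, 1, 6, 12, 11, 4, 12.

2/1, 25/12, 27/13, 187/90, 2271/1093, 25168/12113, 102943/49545, 1260484/606653

Using the convergent recurrence p_i = a_i*p_{i-1} + p_{i-2}, q_i = a_i*q_{i-1} + q_{i-2} with p_{-2}=0, p_{-1}=1, q_{-2}=1, q_{-1}=0:
  i=0: a_0=2, p_0 = 2*1 + 0 = 2, q_0 = 2*0 + 1 = 1.
  i=1: a_1=12, p_1 = 12*2 + 1 = 25, q_1 = 12*1 + 0 = 12.
  i=2: a_2=1, p_2 = 1*25 + 2 = 27, q_2 = 1*12 + 1 = 13.
  i=3: a_3=6, p_3 = 6*27 + 25 = 187, q_3 = 6*13 + 12 = 90.
  i=4: a_4=12, p_4 = 12*187 + 27 = 2271, q_4 = 12*90 + 13 = 1093.
  i=5: a_5=11, p_5 = 11*2271 + 187 = 25168, q_5 = 11*1093 + 90 = 12113.
  i=6: a_6=4, p_6 = 4*25168 + 2271 = 102943, q_6 = 4*12113 + 1093 = 49545.
  i=7: a_7=12, p_7 = 12*102943 + 25168 = 1260484, q_7 = 12*49545 + 12113 = 606653.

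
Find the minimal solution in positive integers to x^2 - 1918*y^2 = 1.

(x, y) = (416753, 9516)

First expand sqrt(1918) as a continued fraction. With x_i = (sqrt(1918) + m_i)/d_i and (m_0, d_0) = (0, 1): a_0 = floor(sqrt(1918)) = 43, since 43^2 = 1849 <= 1918 < 1936 = 44^2.
Iterate m_{i+1} = d_i*a_i - m_i, d_{i+1} = (1918 - m_{i+1}^2)/d_i, a_{i+1} = floor((a_0 + m_{i+1})/d_{i+1}):
  m_1 = 1*43 - 0 = 43, d_1 = (1918 - 43^2)/1 = 69/1 = 69, a_1 = floor((43 + 43)/69) = 1.
  m_2 = 69*1 - 43 = 26, d_2 = (1918 - 26^2)/69 = 1242/69 = 18, a_2 = floor((43 + 26)/18) = 3.
  m_3 = 18*3 - 26 = 28, d_3 = (1918 - 28^2)/18 = 1134/18 = 63, a_3 = floor((43 + 28)/63) = 1.
  m_4 = 63*1 - 28 = 35, d_4 = (1918 - 35^2)/63 = 693/63 = 11, a_4 = floor((43 + 35)/11) = 7.
  m_5 = 11*7 - 35 = 42, d_5 = (1918 - 42^2)/11 = 154/11 = 14, a_5 = floor((43 + 42)/14) = 6.
  m_6 = 14*6 - 42 = 42, d_6 = (1918 - 42^2)/14 = 154/14 = 11, a_6 = floor((43 + 42)/11) = 7.
  m_7 = 11*7 - 42 = 35, d_7 = (1918 - 35^2)/11 = 693/11 = 63, a_7 = floor((43 + 35)/63) = 1.
  m_8 = 63*1 - 35 = 28, d_8 = (1918 - 28^2)/63 = 1134/63 = 18, a_8 = floor((43 + 28)/18) = 3.
  m_9 = 18*3 - 28 = 26, d_9 = (1918 - 26^2)/18 = 1242/18 = 69, a_9 = floor((43 + 26)/69) = 1.
  m_10 = 69*1 - 26 = 43, d_10 = (1918 - 43^2)/69 = 69/69 = 1, a_10 = floor((43 + 43)/1) = 86.
  m_11 = 1*86 - 43 = 43, d_11 = (1918 - 43^2)/1 = 69/1 = 69: (m_11, d_11) = (m_1, d_1) = (43, 69), so from here the quotients repeat a_1, ..., a_10; the period length is 10.
So sqrt(1918) = [43; (1, 3, 1, 7, 6, 7, 1, 3, 1, 86)] with period length k = 10.
k is even, so the fundamental solution of x^2 - 1918y^2 = 1 is (p_{k-1}, q_{k-1}) = (p_9, q_9); compute convergents through index 9.
Convergents (p_i = a_i*p_{i-1} + p_{i-2}, q_i = a_i*q_{i-1} + q_{i-2} with p_{-2}=0, p_{-1}=1, q_{-2}=1, q_{-1}=0):
  i=0: a_0=43, p_0 = 43*1 + 0 = 43, q_0 = 43*0 + 1 = 1.
  i=1: a_1=1, p_1 = 1*43 + 1 = 44, q_1 = 1*1 + 0 = 1.
  i=2: a_2=3, p_2 = 3*44 + 43 = 175, q_2 = 3*1 + 1 = 4.
  i=3: a_3=1, p_3 = 1*175 + 44 = 219, q_3 = 1*4 + 1 = 5.
  i=4: a_4=7, p_4 = 7*219 + 175 = 1708, q_4 = 7*5 + 4 = 39.
  i=5: a_5=6, p_5 = 6*1708 + 219 = 10467, q_5 = 6*39 + 5 = 239.
  i=6: a_6=7, p_6 = 7*10467 + 1708 = 74977, q_6 = 7*239 + 39 = 1712.
  i=7: a_7=1, p_7 = 1*74977 + 10467 = 85444, q_7 = 1*1712 + 239 = 1951.
  i=8: a_8=3, p_8 = 3*85444 + 74977 = 331309, q_8 = 3*1951 + 1712 = 7565.
  i=9: a_9=1, p_9 = 1*331309 + 85444 = 416753, q_9 = 1*7565 + 1951 = 9516.
Check: 416753^2 - 1918*9516^2 = 173683063009 - 173683063008 = 1, so (x, y) = (416753, 9516) solves the equation, and by the theorem it is the least positive solution.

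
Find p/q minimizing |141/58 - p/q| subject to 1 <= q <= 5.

Expand x = 141/58 as a continued fraction with the Euclidean algorithm:
  141 = 2*58 + 25, so a_0 = 2.
  58 = 2*25 + 8, so a_1 = 2.
  25 = 3*8 + 1, so a_2 = 3.
  8 = 8*1 + 0, so a_3 = 8.
so x = [2; 2, 3, 8].
Convergents (p_i = a_i*p_{i-1} + p_{i-2}, q_i = a_i*q_{i-1} + q_{i-2} with p_{-2}=0, p_{-1}=1, q_{-2}=1, q_{-1}=0), until the denominator exceeds 5:
  i=0: a_0=2, p_0 = 2*1 + 0 = 2, q_0 = 2*0 + 1 = 1.
  i=1: a_1=2, p_1 = 2*2 + 1 = 5, q_1 = 2*1 + 0 = 2.
  i=2: a_2=3, p_2 = 3*5 + 2 = 17, q_2 = 3*2 + 1 = 7.
q_2 = 7 > 5, so the last convergent with denominator <= 5 is p_1/q_1 = 5/2.
The closest fraction with denominator <= 5 is either p_1/q_1 or the intermediate fraction (k*p_1 + p_0)/(k*q_1 + q_0) with the largest k >= 1 whose denominator stays <= 5; these approach x as k grows, and every other convergent or intermediate fraction in range is farther away.
Largest k: floor((5 - q_0)/q_1) = floor((5 - 1)/2) = 2.
That gives (2*5 + 2)/(2*2 + 1) = 12/5.
Compare the errors: |x - 5/2| = |141*2 - 5*58|/(58*2) = 8/116, and |x - 12/5| = |141*5 - 12*58|/(58*5) = 9/290.
Cross-multiplying, 9*116 = 1044 < 2320 = 8*290, so 9/290 is smaller: the intermediate fraction 12/5 is closer to x than 5/2.

12/5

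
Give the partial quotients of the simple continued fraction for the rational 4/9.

Run the Euclidean algorithm on 4 and 9; the successive quotients are the partial quotients a_0, a_1, ... (each step inverts the fractional part left over by the previous one):
  4 = 0*9 + 4, so a_0 = 0.
  9 = 2*4 + 1, so a_1 = 2.
  4 = 4*1 + 0, so a_2 = 4.
The remainder reaches 0 after 3 divisions, so the expansion has 3 partial quotients, read off in order.

[0; 2, 4]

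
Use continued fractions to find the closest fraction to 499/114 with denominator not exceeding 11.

35/8

Expand x = 499/114 as a continued fraction with the Euclidean algorithm:
  499 = 4*114 + 43, so a_0 = 4.
  114 = 2*43 + 28, so a_1 = 2.
  43 = 1*28 + 15, so a_2 = 1.
  28 = 1*15 + 13, so a_3 = 1.
  15 = 1*13 + 2, so a_4 = 1.
  13 = 6*2 + 1, so a_5 = 6.
  2 = 2*1 + 0, so a_6 = 2.
so x = [4; 2, 1, 1, 1, 6, 2].
Convergents (p_i = a_i*p_{i-1} + p_{i-2}, q_i = a_i*q_{i-1} + q_{i-2} with p_{-2}=0, p_{-1}=1, q_{-2}=1, q_{-1}=0), until the denominator exceeds 11:
  i=0: a_0=4, p_0 = 4*1 + 0 = 4, q_0 = 4*0 + 1 = 1.
  i=1: a_1=2, p_1 = 2*4 + 1 = 9, q_1 = 2*1 + 0 = 2.
  i=2: a_2=1, p_2 = 1*9 + 4 = 13, q_2 = 1*2 + 1 = 3.
  i=3: a_3=1, p_3 = 1*13 + 9 = 22, q_3 = 1*3 + 2 = 5.
  i=4: a_4=1, p_4 = 1*22 + 13 = 35, q_4 = 1*5 + 3 = 8.
  i=5: a_5=6, p_5 = 6*35 + 22 = 232, q_5 = 6*8 + 5 = 53.
q_5 = 53 > 11, so the last convergent with denominator <= 11 is p_4/q_4 = 35/8.
The closest fraction with denominator <= 11 is either p_4/q_4 or the intermediate fraction (k*p_4 + p_3)/(k*q_4 + q_3) with the largest k >= 1 whose denominator stays <= 11; these approach x as k grows, and every other convergent or intermediate fraction in range is farther away.
Largest k: floor((11 - q_3)/q_4) = floor((11 - 5)/8) = 0.
Since k = 0, no intermediate fraction beyond p_4/q_4 has denominator <= 11, so the convergent 35/8 is the closest (its error is |499*8 - 35*114|/(114*8) = 2/912).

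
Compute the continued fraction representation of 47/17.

[2; 1, 3, 4]

Run the Euclidean algorithm on 47 and 17; the successive quotients are the partial quotients a_0, a_1, ... (each step inverts the fractional part left over by the previous one):
  47 = 2*17 + 13, so a_0 = 2.
  17 = 1*13 + 4, so a_1 = 1.
  13 = 3*4 + 1, so a_2 = 3.
  4 = 4*1 + 0, so a_3 = 4.
The remainder reaches 0 after 4 divisions, so the expansion has 4 partial quotients, read off in order.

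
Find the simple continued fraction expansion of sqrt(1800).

[42; (2, 2, 1, 8, 1, 2, 2, 84)]

Write x_i = (sqrt(1800) + m_i)/d_i with (m_0, d_0) = (0, 1). a_0 = floor(sqrt(1800)) = 42, since 42^2 = 1764 <= 1800 < 1849 = 43^2.
Iterate m_{i+1} = d_i*a_i - m_i, d_{i+1} = (1800 - m_{i+1}^2)/d_i, a_{i+1} = floor((a_0 + m_{i+1})/d_{i+1}):
  m_1 = 1*42 - 0 = 42, d_1 = (1800 - 42^2)/1 = 36/1 = 36, a_1 = floor((42 + 42)/36) = 2.
  m_2 = 36*2 - 42 = 30, d_2 = (1800 - 30^2)/36 = 900/36 = 25, a_2 = floor((42 + 30)/25) = 2.
  m_3 = 25*2 - 30 = 20, d_3 = (1800 - 20^2)/25 = 1400/25 = 56, a_3 = floor((42 + 20)/56) = 1.
  m_4 = 56*1 - 20 = 36, d_4 = (1800 - 36^2)/56 = 504/56 = 9, a_4 = floor((42 + 36)/9) = 8.
  m_5 = 9*8 - 36 = 36, d_5 = (1800 - 36^2)/9 = 504/9 = 56, a_5 = floor((42 + 36)/56) = 1.
  m_6 = 56*1 - 36 = 20, d_6 = (1800 - 20^2)/56 = 1400/56 = 25, a_6 = floor((42 + 20)/25) = 2.
  m_7 = 25*2 - 20 = 30, d_7 = (1800 - 30^2)/25 = 900/25 = 36, a_7 = floor((42 + 30)/36) = 2.
  m_8 = 36*2 - 30 = 42, d_8 = (1800 - 42^2)/36 = 36/36 = 1, a_8 = floor((42 + 42)/1) = 84.
  m_9 = 1*84 - 42 = 42, d_9 = (1800 - 42^2)/1 = 36/1 = 36: (m_9, d_9) = (m_1, d_1) = (42, 36), so from here the quotients repeat a_1, ..., a_8; the period length is 8.
Hence the expansion of sqrt(1800) is a_0 = 42 followed by the repeating block 2, 2, 1, 8, 1, 2, 2, 84 (period 8).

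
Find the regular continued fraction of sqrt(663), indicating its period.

Write x_i = (sqrt(663) + m_i)/d_i with (m_0, d_0) = (0, 1). a_0 = floor(sqrt(663)) = 25, since 25^2 = 625 <= 663 < 676 = 26^2.
Iterate m_{i+1} = d_i*a_i - m_i, d_{i+1} = (663 - m_{i+1}^2)/d_i, a_{i+1} = floor((a_0 + m_{i+1})/d_{i+1}):
  m_1 = 1*25 - 0 = 25, d_1 = (663 - 25^2)/1 = 38/1 = 38, a_1 = floor((25 + 25)/38) = 1.
  m_2 = 38*1 - 25 = 13, d_2 = (663 - 13^2)/38 = 494/38 = 13, a_2 = floor((25 + 13)/13) = 2.
  m_3 = 13*2 - 13 = 13, d_3 = (663 - 13^2)/13 = 494/13 = 38, a_3 = floor((25 + 13)/38) = 1.
  m_4 = 38*1 - 13 = 25, d_4 = (663 - 25^2)/38 = 38/38 = 1, a_4 = floor((25 + 25)/1) = 50.
  m_5 = 1*50 - 25 = 25, d_5 = (663 - 25^2)/1 = 38/1 = 38: (m_5, d_5) = (m_1, d_1) = (25, 38), so from here the quotients repeat a_1, ..., a_4; the period length is 4.
Hence the expansion of sqrt(663) is a_0 = 25 followed by the repeating block 1, 2, 1, 50 (period 4).

[25; (1, 2, 1, 50)]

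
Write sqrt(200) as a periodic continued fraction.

[14; (7, 28)]

Write x_i = (sqrt(200) + m_i)/d_i with (m_0, d_0) = (0, 1). a_0 = floor(sqrt(200)) = 14, since 14^2 = 196 <= 200 < 225 = 15^2.
Iterate m_{i+1} = d_i*a_i - m_i, d_{i+1} = (200 - m_{i+1}^2)/d_i, a_{i+1} = floor((a_0 + m_{i+1})/d_{i+1}):
  m_1 = 1*14 - 0 = 14, d_1 = (200 - 14^2)/1 = 4/1 = 4, a_1 = floor((14 + 14)/4) = 7.
  m_2 = 4*7 - 14 = 14, d_2 = (200 - 14^2)/4 = 4/4 = 1, a_2 = floor((14 + 14)/1) = 28.
  m_3 = 1*28 - 14 = 14, d_3 = (200 - 14^2)/1 = 4/1 = 4: (m_3, d_3) = (m_1, d_1) = (14, 4), so from here the quotients repeat a_1, a_2; the period length is 2.
Hence the expansion of sqrt(200) is a_0 = 14 followed by the repeating block 7, 28 (period 2).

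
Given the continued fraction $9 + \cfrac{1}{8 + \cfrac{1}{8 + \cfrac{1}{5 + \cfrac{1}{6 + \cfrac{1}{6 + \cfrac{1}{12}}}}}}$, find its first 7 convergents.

9/1, 73/8, 593/65, 3038/333, 18821/2063, 115964/12711, 1410389/154595

Using the convergent recurrence p_i = a_i*p_{i-1} + p_{i-2}, q_i = a_i*q_{i-1} + q_{i-2} with p_{-2}=0, p_{-1}=1, q_{-2}=1, q_{-1}=0:
  i=0: a_0=9, p_0 = 9*1 + 0 = 9, q_0 = 9*0 + 1 = 1.
  i=1: a_1=8, p_1 = 8*9 + 1 = 73, q_1 = 8*1 + 0 = 8.
  i=2: a_2=8, p_2 = 8*73 + 9 = 593, q_2 = 8*8 + 1 = 65.
  i=3: a_3=5, p_3 = 5*593 + 73 = 3038, q_3 = 5*65 + 8 = 333.
  i=4: a_4=6, p_4 = 6*3038 + 593 = 18821, q_4 = 6*333 + 65 = 2063.
  i=5: a_5=6, p_5 = 6*18821 + 3038 = 115964, q_5 = 6*2063 + 333 = 12711.
  i=6: a_6=12, p_6 = 12*115964 + 18821 = 1410389, q_6 = 12*12711 + 2063 = 154595.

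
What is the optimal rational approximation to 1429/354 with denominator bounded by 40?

109/27

Expand x = 1429/354 as a continued fraction with the Euclidean algorithm:
  1429 = 4*354 + 13, so a_0 = 4.
  354 = 27*13 + 3, so a_1 = 27.
  13 = 4*3 + 1, so a_2 = 4.
  3 = 3*1 + 0, so a_3 = 3.
so x = [4; 27, 4, 3].
Convergents (p_i = a_i*p_{i-1} + p_{i-2}, q_i = a_i*q_{i-1} + q_{i-2} with p_{-2}=0, p_{-1}=1, q_{-2}=1, q_{-1}=0), until the denominator exceeds 40:
  i=0: a_0=4, p_0 = 4*1 + 0 = 4, q_0 = 4*0 + 1 = 1.
  i=1: a_1=27, p_1 = 27*4 + 1 = 109, q_1 = 27*1 + 0 = 27.
  i=2: a_2=4, p_2 = 4*109 + 4 = 440, q_2 = 4*27 + 1 = 109.
q_2 = 109 > 40, so the last convergent with denominator <= 40 is p_1/q_1 = 109/27.
The closest fraction with denominator <= 40 is either p_1/q_1 or the intermediate fraction (k*p_1 + p_0)/(k*q_1 + q_0) with the largest k >= 1 whose denominator stays <= 40; these approach x as k grows, and every other convergent or intermediate fraction in range is farther away.
Largest k: floor((40 - q_0)/q_1) = floor((40 - 1)/27) = 1.
That gives (1*109 + 4)/(1*27 + 1) = 113/28.
Compare the errors: |x - 109/27| = |1429*27 - 109*354|/(354*27) = 3/9558, and |x - 113/28| = |1429*28 - 113*354|/(354*28) = 10/9912.
Cross-multiplying, 3*9912 = 29736 < 95580 = 10*9558, so 3/9558 is smaller: the convergent 109/27 is closer to x than 113/28.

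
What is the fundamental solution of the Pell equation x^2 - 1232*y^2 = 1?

(x, y) = (351, 10)

First expand sqrt(1232) as a continued fraction. With x_i = (sqrt(1232) + m_i)/d_i and (m_0, d_0) = (0, 1): a_0 = floor(sqrt(1232)) = 35, since 35^2 = 1225 <= 1232 < 1296 = 36^2.
Iterate m_{i+1} = d_i*a_i - m_i, d_{i+1} = (1232 - m_{i+1}^2)/d_i, a_{i+1} = floor((a_0 + m_{i+1})/d_{i+1}):
  m_1 = 1*35 - 0 = 35, d_1 = (1232 - 35^2)/1 = 7/1 = 7, a_1 = floor((35 + 35)/7) = 10.
  m_2 = 7*10 - 35 = 35, d_2 = (1232 - 35^2)/7 = 7/7 = 1, a_2 = floor((35 + 35)/1) = 70.
  m_3 = 1*70 - 35 = 35, d_3 = (1232 - 35^2)/1 = 7/1 = 7: (m_3, d_3) = (m_1, d_1) = (35, 7), so from here the quotients repeat a_1, a_2; the period length is 2.
So sqrt(1232) = [35; (10, 70)] with period length k = 2.
k is even, so the fundamental solution of x^2 - 1232y^2 = 1 is (p_{k-1}, q_{k-1}) = (p_1, q_1); compute convergents through index 1.
Convergents (p_i = a_i*p_{i-1} + p_{i-2}, q_i = a_i*q_{i-1} + q_{i-2} with p_{-2}=0, p_{-1}=1, q_{-2}=1, q_{-1}=0):
  i=0: a_0=35, p_0 = 35*1 + 0 = 35, q_0 = 35*0 + 1 = 1.
  i=1: a_1=10, p_1 = 10*35 + 1 = 351, q_1 = 10*1 + 0 = 10.
Check: 351^2 - 1232*10^2 = 123201 - 123200 = 1, so (x, y) = (351, 10) solves the equation, and by the theorem it is the least positive solution.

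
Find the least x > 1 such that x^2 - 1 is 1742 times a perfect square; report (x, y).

(x, y) = (96747, 2318)

First expand sqrt(1742) as a continued fraction. With x_i = (sqrt(1742) + m_i)/d_i and (m_0, d_0) = (0, 1): a_0 = floor(sqrt(1742)) = 41, since 41^2 = 1681 <= 1742 < 1764 = 42^2.
Iterate m_{i+1} = d_i*a_i - m_i, d_{i+1} = (1742 - m_{i+1}^2)/d_i, a_{i+1} = floor((a_0 + m_{i+1})/d_{i+1}):
  m_1 = 1*41 - 0 = 41, d_1 = (1742 - 41^2)/1 = 61/1 = 61, a_1 = floor((41 + 41)/61) = 1.
  m_2 = 61*1 - 41 = 20, d_2 = (1742 - 20^2)/61 = 1342/61 = 22, a_2 = floor((41 + 20)/22) = 2.
  m_3 = 22*2 - 20 = 24, d_3 = (1742 - 24^2)/22 = 1166/22 = 53, a_3 = floor((41 + 24)/53) = 1.
  m_4 = 53*1 - 24 = 29, d_4 = (1742 - 29^2)/53 = 901/53 = 17, a_4 = floor((41 + 29)/17) = 4.
  m_5 = 17*4 - 29 = 39, d_5 = (1742 - 39^2)/17 = 221/17 = 13, a_5 = floor((41 + 39)/13) = 6.
  m_6 = 13*6 - 39 = 39, d_6 = (1742 - 39^2)/13 = 221/13 = 17, a_6 = floor((41 + 39)/17) = 4.
  m_7 = 17*4 - 39 = 29, d_7 = (1742 - 29^2)/17 = 901/17 = 53, a_7 = floor((41 + 29)/53) = 1.
  m_8 = 53*1 - 29 = 24, d_8 = (1742 - 24^2)/53 = 1166/53 = 22, a_8 = floor((41 + 24)/22) = 2.
  m_9 = 22*2 - 24 = 20, d_9 = (1742 - 20^2)/22 = 1342/22 = 61, a_9 = floor((41 + 20)/61) = 1.
  m_10 = 61*1 - 20 = 41, d_10 = (1742 - 41^2)/61 = 61/61 = 1, a_10 = floor((41 + 41)/1) = 82.
  m_11 = 1*82 - 41 = 41, d_11 = (1742 - 41^2)/1 = 61/1 = 61: (m_11, d_11) = (m_1, d_1) = (41, 61), so from here the quotients repeat a_1, ..., a_10; the period length is 10.
So sqrt(1742) = [41; (1, 2, 1, 4, 6, 4, 1, 2, 1, 82)] with period length k = 10.
k is even, so the fundamental solution of x^2 - 1742y^2 = 1 is (p_{k-1}, q_{k-1}) = (p_9, q_9); compute convergents through index 9.
Convergents (p_i = a_i*p_{i-1} + p_{i-2}, q_i = a_i*q_{i-1} + q_{i-2} with p_{-2}=0, p_{-1}=1, q_{-2}=1, q_{-1}=0):
  i=0: a_0=41, p_0 = 41*1 + 0 = 41, q_0 = 41*0 + 1 = 1.
  i=1: a_1=1, p_1 = 1*41 + 1 = 42, q_1 = 1*1 + 0 = 1.
  i=2: a_2=2, p_2 = 2*42 + 41 = 125, q_2 = 2*1 + 1 = 3.
  i=3: a_3=1, p_3 = 1*125 + 42 = 167, q_3 = 1*3 + 1 = 4.
  i=4: a_4=4, p_4 = 4*167 + 125 = 793, q_4 = 4*4 + 3 = 19.
  i=5: a_5=6, p_5 = 6*793 + 167 = 4925, q_5 = 6*19 + 4 = 118.
  i=6: a_6=4, p_6 = 4*4925 + 793 = 20493, q_6 = 4*118 + 19 = 491.
  i=7: a_7=1, p_7 = 1*20493 + 4925 = 25418, q_7 = 1*491 + 118 = 609.
  i=8: a_8=2, p_8 = 2*25418 + 20493 = 71329, q_8 = 2*609 + 491 = 1709.
  i=9: a_9=1, p_9 = 1*71329 + 25418 = 96747, q_9 = 1*1709 + 609 = 2318.
Check: 96747^2 - 1742*2318^2 = 9359982009 - 9359982008 = 1, so (x, y) = (96747, 2318) solves the equation, and by the theorem it is the least positive solution.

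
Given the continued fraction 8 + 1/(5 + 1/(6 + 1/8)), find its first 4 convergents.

Using the convergent recurrence p_i = a_i*p_{i-1} + p_{i-2}, q_i = a_i*q_{i-1} + q_{i-2} with p_{-2}=0, p_{-1}=1, q_{-2}=1, q_{-1}=0:
  i=0: a_0=8, p_0 = 8*1 + 0 = 8, q_0 = 8*0 + 1 = 1.
  i=1: a_1=5, p_1 = 5*8 + 1 = 41, q_1 = 5*1 + 0 = 5.
  i=2: a_2=6, p_2 = 6*41 + 8 = 254, q_2 = 6*5 + 1 = 31.
  i=3: a_3=8, p_3 = 8*254 + 41 = 2073, q_3 = 8*31 + 5 = 253.

8/1, 41/5, 254/31, 2073/253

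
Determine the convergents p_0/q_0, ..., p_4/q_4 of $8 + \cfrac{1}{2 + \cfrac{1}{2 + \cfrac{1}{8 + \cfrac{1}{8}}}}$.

Using the convergent recurrence p_i = a_i*p_{i-1} + p_{i-2}, q_i = a_i*q_{i-1} + q_{i-2} with p_{-2}=0, p_{-1}=1, q_{-2}=1, q_{-1}=0:
  i=0: a_0=8, p_0 = 8*1 + 0 = 8, q_0 = 8*0 + 1 = 1.
  i=1: a_1=2, p_1 = 2*8 + 1 = 17, q_1 = 2*1 + 0 = 2.
  i=2: a_2=2, p_2 = 2*17 + 8 = 42, q_2 = 2*2 + 1 = 5.
  i=3: a_3=8, p_3 = 8*42 + 17 = 353, q_3 = 8*5 + 2 = 42.
  i=4: a_4=8, p_4 = 8*353 + 42 = 2866, q_4 = 8*42 + 5 = 341.

8/1, 17/2, 42/5, 353/42, 2866/341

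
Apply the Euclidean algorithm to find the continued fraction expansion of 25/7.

Run the Euclidean algorithm on 25 and 7; the successive quotients are the partial quotients a_0, a_1, ... (each step inverts the fractional part left over by the previous one):
  25 = 3*7 + 4, so a_0 = 3.
  7 = 1*4 + 3, so a_1 = 1.
  4 = 1*3 + 1, so a_2 = 1.
  3 = 3*1 + 0, so a_3 = 3.
The remainder reaches 0 after 4 divisions, so the expansion has 4 partial quotients, read off in order.

[3; 1, 1, 3]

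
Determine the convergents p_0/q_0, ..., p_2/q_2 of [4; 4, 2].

4/1, 17/4, 38/9

Using the convergent recurrence p_i = a_i*p_{i-1} + p_{i-2}, q_i = a_i*q_{i-1} + q_{i-2} with p_{-2}=0, p_{-1}=1, q_{-2}=1, q_{-1}=0:
  i=0: a_0=4, p_0 = 4*1 + 0 = 4, q_0 = 4*0 + 1 = 1.
  i=1: a_1=4, p_1 = 4*4 + 1 = 17, q_1 = 4*1 + 0 = 4.
  i=2: a_2=2, p_2 = 2*17 + 4 = 38, q_2 = 2*4 + 1 = 9.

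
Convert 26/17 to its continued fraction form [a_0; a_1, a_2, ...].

[1; 1, 1, 8]

Run the Euclidean algorithm on 26 and 17; the successive quotients are the partial quotients a_0, a_1, ... (each step inverts the fractional part left over by the previous one):
  26 = 1*17 + 9, so a_0 = 1.
  17 = 1*9 + 8, so a_1 = 1.
  9 = 1*8 + 1, so a_2 = 1.
  8 = 8*1 + 0, so a_3 = 8.
The remainder reaches 0 after 4 divisions, so the expansion has 4 partial quotients, read off in order.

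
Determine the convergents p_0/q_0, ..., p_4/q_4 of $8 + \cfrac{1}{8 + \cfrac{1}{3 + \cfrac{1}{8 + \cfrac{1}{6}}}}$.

8/1, 65/8, 203/25, 1689/208, 10337/1273

Using the convergent recurrence p_i = a_i*p_{i-1} + p_{i-2}, q_i = a_i*q_{i-1} + q_{i-2} with p_{-2}=0, p_{-1}=1, q_{-2}=1, q_{-1}=0:
  i=0: a_0=8, p_0 = 8*1 + 0 = 8, q_0 = 8*0 + 1 = 1.
  i=1: a_1=8, p_1 = 8*8 + 1 = 65, q_1 = 8*1 + 0 = 8.
  i=2: a_2=3, p_2 = 3*65 + 8 = 203, q_2 = 3*8 + 1 = 25.
  i=3: a_3=8, p_3 = 8*203 + 65 = 1689, q_3 = 8*25 + 8 = 208.
  i=4: a_4=6, p_4 = 6*1689 + 203 = 10337, q_4 = 6*208 + 25 = 1273.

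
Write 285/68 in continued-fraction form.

Run the Euclidean algorithm on 285 and 68; the successive quotients are the partial quotients a_0, a_1, ... (each step inverts the fractional part left over by the previous one):
  285 = 4*68 + 13, so a_0 = 4.
  68 = 5*13 + 3, so a_1 = 5.
  13 = 4*3 + 1, so a_2 = 4.
  3 = 3*1 + 0, so a_3 = 3.
The remainder reaches 0 after 4 divisions, so the expansion has 4 partial quotients, read off in order.

[4; 5, 4, 3]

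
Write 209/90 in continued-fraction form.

Run the Euclidean algorithm on 209 and 90; the successive quotients are the partial quotients a_0, a_1, ... (each step inverts the fractional part left over by the previous one):
  209 = 2*90 + 29, so a_0 = 2.
  90 = 3*29 + 3, so a_1 = 3.
  29 = 9*3 + 2, so a_2 = 9.
  3 = 1*2 + 1, so a_3 = 1.
  2 = 2*1 + 0, so a_4 = 2.
The remainder reaches 0 after 5 divisions, so the expansion has 5 partial quotients, read off in order.

[2; 3, 9, 1, 2]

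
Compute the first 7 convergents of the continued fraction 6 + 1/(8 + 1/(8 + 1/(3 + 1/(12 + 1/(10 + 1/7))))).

6/1, 49/8, 398/65, 1243/203, 15314/2501, 154383/25213, 1095995/178992

Using the convergent recurrence p_i = a_i*p_{i-1} + p_{i-2}, q_i = a_i*q_{i-1} + q_{i-2} with p_{-2}=0, p_{-1}=1, q_{-2}=1, q_{-1}=0:
  i=0: a_0=6, p_0 = 6*1 + 0 = 6, q_0 = 6*0 + 1 = 1.
  i=1: a_1=8, p_1 = 8*6 + 1 = 49, q_1 = 8*1 + 0 = 8.
  i=2: a_2=8, p_2 = 8*49 + 6 = 398, q_2 = 8*8 + 1 = 65.
  i=3: a_3=3, p_3 = 3*398 + 49 = 1243, q_3 = 3*65 + 8 = 203.
  i=4: a_4=12, p_4 = 12*1243 + 398 = 15314, q_4 = 12*203 + 65 = 2501.
  i=5: a_5=10, p_5 = 10*15314 + 1243 = 154383, q_5 = 10*2501 + 203 = 25213.
  i=6: a_6=7, p_6 = 7*154383 + 15314 = 1095995, q_6 = 7*25213 + 2501 = 178992.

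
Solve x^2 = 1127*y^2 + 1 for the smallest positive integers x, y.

First expand sqrt(1127) as a continued fraction. With x_i = (sqrt(1127) + m_i)/d_i and (m_0, d_0) = (0, 1): a_0 = floor(sqrt(1127)) = 33, since 33^2 = 1089 <= 1127 < 1156 = 34^2.
Iterate m_{i+1} = d_i*a_i - m_i, d_{i+1} = (1127 - m_{i+1}^2)/d_i, a_{i+1} = floor((a_0 + m_{i+1})/d_{i+1}):
  m_1 = 1*33 - 0 = 33, d_1 = (1127 - 33^2)/1 = 38/1 = 38, a_1 = floor((33 + 33)/38) = 1.
  m_2 = 38*1 - 33 = 5, d_2 = (1127 - 5^2)/38 = 1102/38 = 29, a_2 = floor((33 + 5)/29) = 1.
  m_3 = 29*1 - 5 = 24, d_3 = (1127 - 24^2)/29 = 551/29 = 19, a_3 = floor((33 + 24)/19) = 3.
  m_4 = 19*3 - 24 = 33, d_4 = (1127 - 33^2)/19 = 38/19 = 2, a_4 = floor((33 + 33)/2) = 33.
  m_5 = 2*33 - 33 = 33, d_5 = (1127 - 33^2)/2 = 38/2 = 19, a_5 = floor((33 + 33)/19) = 3.
  m_6 = 19*3 - 33 = 24, d_6 = (1127 - 24^2)/19 = 551/19 = 29, a_6 = floor((33 + 24)/29) = 1.
  m_7 = 29*1 - 24 = 5, d_7 = (1127 - 5^2)/29 = 1102/29 = 38, a_7 = floor((33 + 5)/38) = 1.
  m_8 = 38*1 - 5 = 33, d_8 = (1127 - 33^2)/38 = 38/38 = 1, a_8 = floor((33 + 33)/1) = 66.
  m_9 = 1*66 - 33 = 33, d_9 = (1127 - 33^2)/1 = 38/1 = 38: (m_9, d_9) = (m_1, d_1) = (33, 38), so from here the quotients repeat a_1, ..., a_8; the period length is 8.
So sqrt(1127) = [33; (1, 1, 3, 33, 3, 1, 1, 66)] with period length k = 8.
k is even, so the fundamental solution of x^2 - 1127y^2 = 1 is (p_{k-1}, q_{k-1}) = (p_7, q_7); compute convergents through index 7.
Convergents (p_i = a_i*p_{i-1} + p_{i-2}, q_i = a_i*q_{i-1} + q_{i-2} with p_{-2}=0, p_{-1}=1, q_{-2}=1, q_{-1}=0):
  i=0: a_0=33, p_0 = 33*1 + 0 = 33, q_0 = 33*0 + 1 = 1.
  i=1: a_1=1, p_1 = 1*33 + 1 = 34, q_1 = 1*1 + 0 = 1.
  i=2: a_2=1, p_2 = 1*34 + 33 = 67, q_2 = 1*1 + 1 = 2.
  i=3: a_3=3, p_3 = 3*67 + 34 = 235, q_3 = 3*2 + 1 = 7.
  i=4: a_4=33, p_4 = 33*235 + 67 = 7822, q_4 = 33*7 + 2 = 233.
  i=5: a_5=3, p_5 = 3*7822 + 235 = 23701, q_5 = 3*233 + 7 = 706.
  i=6: a_6=1, p_6 = 1*23701 + 7822 = 31523, q_6 = 1*706 + 233 = 939.
  i=7: a_7=1, p_7 = 1*31523 + 23701 = 55224, q_7 = 1*939 + 706 = 1645.
Check: 55224^2 - 1127*1645^2 = 3049690176 - 3049690175 = 1, so (x, y) = (55224, 1645) solves the equation, and by the theorem it is the least positive solution.

(x, y) = (55224, 1645)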